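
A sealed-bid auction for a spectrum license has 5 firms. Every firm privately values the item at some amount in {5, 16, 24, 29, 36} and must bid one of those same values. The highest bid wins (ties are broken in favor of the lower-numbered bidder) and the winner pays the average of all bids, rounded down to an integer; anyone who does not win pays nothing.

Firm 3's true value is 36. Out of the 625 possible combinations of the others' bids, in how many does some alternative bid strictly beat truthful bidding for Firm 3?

Others bid (5, 5, 5, 5): truth gives 25; bid 16 gives 29 > 25. Violating.
Others bid (5, 5, 5, 16): truth gives 23; bid 16 gives 27 > 23. Violating.
Others bid (5, 5, 5, 24): truth gives 21; bid 24 gives 24 > 21. Violating.
Others bid (5, 5, 5, 29): truth gives 20; bid 29 gives 22 > 20. Violating.
Others bid (5, 5, 5, 36): truth gives 19; no alternative beats it.
Others bid (5, 5, 16, 36): truth gives 17; no alternative beats it.
(Checking all 625 profiles: 144 have a profitable deviation, 481 do not.)

144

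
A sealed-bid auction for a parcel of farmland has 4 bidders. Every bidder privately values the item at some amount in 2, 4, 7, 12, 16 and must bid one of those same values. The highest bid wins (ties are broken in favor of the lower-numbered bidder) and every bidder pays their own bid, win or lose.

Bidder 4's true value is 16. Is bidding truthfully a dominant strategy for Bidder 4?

Consider the case where Bidder 1 bids 2, Bidder 2 bids 2 and Bidder 3 bids 2.
Truthful bid 16: wins, pays 16, utility 16 - 16 = 0.
Bid 4 instead: wins, pays 4, utility 16 - 4 = 12.
Since 12 > 0, bidding 4 is strictly better here, so truthful bidding is not dominant.

No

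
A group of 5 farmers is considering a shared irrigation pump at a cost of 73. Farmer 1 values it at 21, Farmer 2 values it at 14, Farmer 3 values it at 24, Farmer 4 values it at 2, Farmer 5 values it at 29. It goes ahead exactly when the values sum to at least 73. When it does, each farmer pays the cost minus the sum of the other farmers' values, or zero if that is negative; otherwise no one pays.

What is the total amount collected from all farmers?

23

Total value 90 ≥ cost 73, so it is built.
Farmer 1: others sum to 69; max(0, 73 - 69) = 4.
Farmer 2: others sum to 76; max(0, 73 - 76) = 0.
Farmer 3: others sum to 66; max(0, 73 - 66) = 7.
Farmer 4: others sum to 88; max(0, 73 - 88) = 0.
Farmer 5: others sum to 61; max(0, 73 - 61) = 12.
Total collected = 4 + 0 + 7 + 0 + 12 = 23.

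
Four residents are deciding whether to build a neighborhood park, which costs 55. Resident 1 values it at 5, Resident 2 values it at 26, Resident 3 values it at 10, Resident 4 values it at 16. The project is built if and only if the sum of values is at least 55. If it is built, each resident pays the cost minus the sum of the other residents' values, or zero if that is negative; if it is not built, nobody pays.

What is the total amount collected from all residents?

49

Total value 57 ≥ cost 55, so it is built.
Resident 1: others sum to 52; max(0, 55 - 52) = 3.
Resident 2: others sum to 31; max(0, 55 - 31) = 24.
Resident 3: others sum to 47; max(0, 55 - 47) = 8.
Resident 4: others sum to 41; max(0, 55 - 41) = 14.
Total collected = 3 + 24 + 8 + 14 = 49.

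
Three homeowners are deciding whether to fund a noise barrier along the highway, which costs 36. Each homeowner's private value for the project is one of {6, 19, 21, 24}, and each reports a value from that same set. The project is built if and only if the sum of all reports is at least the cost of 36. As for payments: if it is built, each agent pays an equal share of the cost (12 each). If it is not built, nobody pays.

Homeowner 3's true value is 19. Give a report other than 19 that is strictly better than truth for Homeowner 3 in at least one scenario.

Suppose Homeowner 1 reports 6 and Homeowner 2 reports 6.
Report 19: project not built, utility 0.
Report 24: project built, pays 12, utility 19 - 12 = 7.
So reporting 24 beats truth here (7 > 0).

24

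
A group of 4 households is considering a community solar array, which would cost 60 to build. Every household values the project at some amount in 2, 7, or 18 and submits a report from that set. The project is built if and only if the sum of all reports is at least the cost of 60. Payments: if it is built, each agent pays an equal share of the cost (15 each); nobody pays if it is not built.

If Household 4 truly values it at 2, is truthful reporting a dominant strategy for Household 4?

Check each profile of the others' reports and compare truth against every alternative report.
Others report (18, 18, 18): truth gives 0, best alternative gives -13.
Others report (2, 2, 2): truth gives 0, best alternative gives 0.
Others report (2, 2, 7): truth gives 0, best alternative gives 0.
Others report (2, 2, 18): truth gives 0, best alternative gives 0.
Others report (2, 7, 2): truth gives 0, best alternative gives 0.
Others report (2, 7, 7): truth gives 0, best alternative gives 0.
(Remaining 21 profiles checked similarly; truth is weakly best in each.)
In every case the truthful report is at least as good as any alternative, so it is a dominant strategy.

Yes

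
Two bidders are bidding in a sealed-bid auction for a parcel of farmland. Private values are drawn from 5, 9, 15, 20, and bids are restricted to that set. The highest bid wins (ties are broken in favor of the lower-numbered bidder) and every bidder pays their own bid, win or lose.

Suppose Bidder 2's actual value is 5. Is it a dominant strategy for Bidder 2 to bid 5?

Consider the case where Bidder 1 bids 5.
Truthful bid 5: loses but pays 5, utility -5.
Bid 9 instead: wins, pays 9, utility 5 - 9 = -4.
Since -4 > -5, bidding 9 is strictly better here, so truthful bidding is not dominant.

No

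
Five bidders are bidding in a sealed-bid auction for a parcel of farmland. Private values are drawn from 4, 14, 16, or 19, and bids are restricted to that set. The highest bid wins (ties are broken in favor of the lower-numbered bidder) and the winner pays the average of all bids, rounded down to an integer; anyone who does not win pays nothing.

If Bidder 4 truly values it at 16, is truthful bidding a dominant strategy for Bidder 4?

No

Consider the case where Bidder 1 bids 4, Bidder 2 bids 4, Bidder 3 bids 4 and Bidder 5 bids 19.
Truthful bid 16: loses, pays 0, utility 0.
Bid 19 instead: wins, pays 10, utility 16 - 10 = 6.
Since 6 > 0, bidding 19 is strictly better here, so truthful bidding is not dominant.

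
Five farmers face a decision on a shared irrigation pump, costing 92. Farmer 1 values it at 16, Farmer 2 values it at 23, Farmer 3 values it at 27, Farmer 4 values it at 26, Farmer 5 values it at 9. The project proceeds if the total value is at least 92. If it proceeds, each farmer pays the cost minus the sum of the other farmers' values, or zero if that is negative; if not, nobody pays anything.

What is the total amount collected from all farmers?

Total value 101 ≥ cost 92, so it is built.
Farmer 1: others sum to 85; max(0, 92 - 85) = 7.
Farmer 2: others sum to 78; max(0, 92 - 78) = 14.
Farmer 3: others sum to 74; max(0, 92 - 74) = 18.
Farmer 4: others sum to 75; max(0, 92 - 75) = 17.
Farmer 5: others sum to 92; max(0, 92 - 92) = 0.
Total collected = 7 + 14 + 18 + 17 + 0 = 56.

56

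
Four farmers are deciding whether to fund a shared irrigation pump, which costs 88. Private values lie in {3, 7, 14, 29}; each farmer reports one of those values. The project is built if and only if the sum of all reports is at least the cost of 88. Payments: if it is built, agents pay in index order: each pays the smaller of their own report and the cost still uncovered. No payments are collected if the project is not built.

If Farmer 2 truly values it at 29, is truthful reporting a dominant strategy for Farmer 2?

No

Consider the case where Farmer 1 reports 29, Farmer 3 reports 29 and Farmer 4 reports 29.
Truthful report 29: project built, pays 29, utility 29 - 29 = 0.
Report 3 instead: project built, pays 3, utility 29 - 3 = 26.
Since 26 > 0, reporting 3 is strictly better here, so truthful reporting is not dominant.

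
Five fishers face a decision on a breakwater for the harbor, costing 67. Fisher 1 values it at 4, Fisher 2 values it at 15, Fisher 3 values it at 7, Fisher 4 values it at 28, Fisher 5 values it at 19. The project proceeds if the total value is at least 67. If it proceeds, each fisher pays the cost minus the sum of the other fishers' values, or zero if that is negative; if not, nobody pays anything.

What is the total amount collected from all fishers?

Total value 73 ≥ cost 67, so it is built.
Fisher 1: others sum to 69; max(0, 67 - 69) = 0.
Fisher 2: others sum to 58; max(0, 67 - 58) = 9.
Fisher 3: others sum to 66; max(0, 67 - 66) = 1.
Fisher 4: others sum to 45; max(0, 67 - 45) = 22.
Fisher 5: others sum to 54; max(0, 67 - 54) = 13.
Total collected = 0 + 9 + 1 + 22 + 13 = 45.

45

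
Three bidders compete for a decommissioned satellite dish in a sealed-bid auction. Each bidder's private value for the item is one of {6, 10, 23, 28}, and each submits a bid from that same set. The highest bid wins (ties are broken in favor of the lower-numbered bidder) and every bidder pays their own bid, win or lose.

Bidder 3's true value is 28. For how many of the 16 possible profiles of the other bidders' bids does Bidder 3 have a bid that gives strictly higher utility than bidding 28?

11

Others bid (6, 6): truth gives 0; bid 10 gives 18 > 0. Violating.
Others bid (6, 10): truth gives 0; bid 23 gives 5 > 0. Violating.
Others bid (6, 28): truth gives -28; bid 6 gives -6 > -28. Violating.
Others bid (10, 6): truth gives 0; bid 23 gives 5 > 0. Violating.
Others bid (6, 23): truth gives 0; no alternative beats it.
Others bid (10, 23): truth gives 0; no alternative beats it.
(Checking all 16 profiles: 11 have a profitable deviation, 5 do not.)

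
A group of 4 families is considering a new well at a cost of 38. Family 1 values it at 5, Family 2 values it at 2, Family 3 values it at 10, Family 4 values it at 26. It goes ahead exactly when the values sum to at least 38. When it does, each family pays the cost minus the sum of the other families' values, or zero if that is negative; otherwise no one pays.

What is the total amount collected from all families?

26

Total value 43 ≥ cost 38, so it is built.
Family 1: others sum to 38; max(0, 38 - 38) = 0.
Family 2: others sum to 41; max(0, 38 - 41) = 0.
Family 3: others sum to 33; max(0, 38 - 33) = 5.
Family 4: others sum to 17; max(0, 38 - 17) = 21.
Total collected = 0 + 0 + 5 + 21 = 26.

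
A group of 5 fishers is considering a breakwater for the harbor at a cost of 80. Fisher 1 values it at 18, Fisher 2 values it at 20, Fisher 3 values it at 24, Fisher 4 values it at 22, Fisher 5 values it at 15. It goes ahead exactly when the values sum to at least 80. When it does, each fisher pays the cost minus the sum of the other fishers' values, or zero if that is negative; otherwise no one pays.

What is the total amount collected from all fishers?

Total value 99 ≥ cost 80, so it is built.
Fisher 1: others sum to 81; max(0, 80 - 81) = 0.
Fisher 2: others sum to 79; max(0, 80 - 79) = 1.
Fisher 3: others sum to 75; max(0, 80 - 75) = 5.
Fisher 4: others sum to 77; max(0, 80 - 77) = 3.
Fisher 5: others sum to 84; max(0, 80 - 84) = 0.
Total collected = 0 + 1 + 5 + 3 + 0 = 9.

9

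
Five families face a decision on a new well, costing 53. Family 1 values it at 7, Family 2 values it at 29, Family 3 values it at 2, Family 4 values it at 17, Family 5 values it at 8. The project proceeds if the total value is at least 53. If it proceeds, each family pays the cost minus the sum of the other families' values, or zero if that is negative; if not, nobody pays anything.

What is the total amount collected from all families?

26

Total value 63 ≥ cost 53, so it is built.
Family 1: others sum to 56; max(0, 53 - 56) = 0.
Family 2: others sum to 34; max(0, 53 - 34) = 19.
Family 3: others sum to 61; max(0, 53 - 61) = 0.
Family 4: others sum to 46; max(0, 53 - 46) = 7.
Family 5: others sum to 55; max(0, 53 - 55) = 0.
Total collected = 0 + 19 + 0 + 7 + 0 = 26.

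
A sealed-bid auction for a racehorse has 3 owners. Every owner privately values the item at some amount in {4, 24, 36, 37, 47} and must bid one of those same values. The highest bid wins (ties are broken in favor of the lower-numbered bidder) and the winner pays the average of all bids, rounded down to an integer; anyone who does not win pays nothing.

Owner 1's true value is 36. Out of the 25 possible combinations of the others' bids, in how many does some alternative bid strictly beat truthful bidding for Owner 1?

10

Others bid (4, 4): truth gives 22; bid 4 gives 32 > 22. Violating.
Others bid (4, 24): truth gives 15; bid 24 gives 19 > 15. Violating.
Others bid (4, 37): truth gives 0; bid 37 gives 10 > 0. Violating.
Others bid (4, 47): truth gives 0; bid 47 gives 4 > 0. Violating.
Others bid (4, 36): truth gives 11; no alternative beats it.
Others bid (24, 36): truth gives 4; no alternative beats it.
(Checking all 25 profiles: 10 have a profitable deviation, 15 do not.)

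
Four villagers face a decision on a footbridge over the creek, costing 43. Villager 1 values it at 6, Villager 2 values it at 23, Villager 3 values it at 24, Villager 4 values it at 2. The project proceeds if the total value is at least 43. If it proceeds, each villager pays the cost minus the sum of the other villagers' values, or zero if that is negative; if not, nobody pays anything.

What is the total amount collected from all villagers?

Total value 55 ≥ cost 43, so it is built.
Villager 1: others sum to 49; max(0, 43 - 49) = 0.
Villager 2: others sum to 32; max(0, 43 - 32) = 11.
Villager 3: others sum to 31; max(0, 43 - 31) = 12.
Villager 4: others sum to 53; max(0, 43 - 53) = 0.
Total collected = 0 + 11 + 12 + 0 = 23.

23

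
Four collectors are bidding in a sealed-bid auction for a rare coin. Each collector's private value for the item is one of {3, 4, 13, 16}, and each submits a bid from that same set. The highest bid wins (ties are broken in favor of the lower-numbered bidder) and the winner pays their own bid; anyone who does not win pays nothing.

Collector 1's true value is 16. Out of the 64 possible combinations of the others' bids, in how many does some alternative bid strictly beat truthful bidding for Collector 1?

27

Others bid (3, 3, 3): truth gives 0; bid 3 gives 13 > 0. Violating.
Others bid (3, 3, 4): truth gives 0; bid 4 gives 12 > 0. Violating.
Others bid (3, 3, 13): truth gives 0; bid 13 gives 3 > 0. Violating.
Others bid (3, 4, 3): truth gives 0; bid 4 gives 12 > 0. Violating.
Others bid (3, 3, 16): truth gives 0; no alternative beats it.
Others bid (3, 4, 16): truth gives 0; no alternative beats it.
(Checking all 64 profiles: 27 have a profitable deviation, 37 do not.)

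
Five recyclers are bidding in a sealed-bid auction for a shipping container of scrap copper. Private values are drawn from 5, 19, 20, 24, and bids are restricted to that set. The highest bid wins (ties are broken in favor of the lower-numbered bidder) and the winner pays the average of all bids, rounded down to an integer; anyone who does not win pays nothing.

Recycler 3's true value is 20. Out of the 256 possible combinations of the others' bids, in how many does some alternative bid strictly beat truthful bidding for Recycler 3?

Others bid (5, 5, 5, 5): truth gives 12; bid 19 gives 13 > 12. Violating.
Others bid (5, 5, 5, 24): truth gives 0; bid 24 gives 8 > 0. Violating.
Others bid (5, 5, 19, 24): truth gives 0; bid 24 gives 5 > 0. Violating.
Others bid (5, 5, 20, 24): truth gives 0; bid 24 gives 5 > 0. Violating.
Others bid (5, 5, 5, 19): truth gives 10; no alternative beats it.
Others bid (5, 5, 5, 20): truth gives 9; no alternative beats it.
(Checking all 256 profiles: 77 have a profitable deviation, 179 do not.)

77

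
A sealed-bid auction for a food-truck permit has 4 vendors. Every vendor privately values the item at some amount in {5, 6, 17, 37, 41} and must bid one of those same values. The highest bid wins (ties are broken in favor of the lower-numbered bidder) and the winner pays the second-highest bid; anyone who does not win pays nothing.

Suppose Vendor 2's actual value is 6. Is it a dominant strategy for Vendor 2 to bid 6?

Check each profile of the others' bids and compare truth against every alternative bid.
Others bid (5, 5, 5): truth gives 1, best alternative gives 1.
Others bid (5, 5, 6): truth gives 0, best alternative gives 0.
Others bid (5, 5, 17): truth gives 0, best alternative gives 0.
Others bid (5, 5, 37): truth gives 0, best alternative gives 0.
Others bid (5, 5, 41): truth gives 0, best alternative gives 0.
Others bid (5, 6, 5): truth gives 0, best alternative gives 0.
(Remaining 119 profiles checked similarly; truth is weakly best in each.)
In every case the truthful bid is at least as good as any alternative, so it is a dominant strategy.

Yes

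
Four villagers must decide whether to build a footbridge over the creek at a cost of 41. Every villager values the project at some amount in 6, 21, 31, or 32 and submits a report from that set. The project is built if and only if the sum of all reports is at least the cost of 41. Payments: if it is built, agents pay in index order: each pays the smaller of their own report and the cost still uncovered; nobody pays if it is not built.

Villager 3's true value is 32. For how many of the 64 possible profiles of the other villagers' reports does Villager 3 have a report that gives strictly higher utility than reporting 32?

9

Others report (6, 6, 21): truth gives 3; report 21 gives 11 > 3. Violating.
Others report (6, 6, 31): truth gives 3; report 6 gives 26 > 3. Violating.
Others report (6, 6, 32): truth gives 3; report 6 gives 26 > 3. Violating.
Others report (6, 21, 21): truth gives 18; report 6 gives 26 > 18. Violating.
Others report (6, 6, 6): truth gives 3; no alternative beats it.
Others report (6, 21, 6): truth gives 18; no alternative beats it.
(Checking all 64 profiles: 9 have a profitable deviation, 55 do not.)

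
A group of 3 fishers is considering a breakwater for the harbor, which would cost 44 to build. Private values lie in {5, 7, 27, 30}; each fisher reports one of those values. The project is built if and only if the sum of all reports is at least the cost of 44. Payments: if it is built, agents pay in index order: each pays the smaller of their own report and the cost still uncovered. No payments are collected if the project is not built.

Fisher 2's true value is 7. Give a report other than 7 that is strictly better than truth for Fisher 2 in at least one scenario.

Suppose Fisher 1 reports 27 and Fisher 3 reports 27.
Report 7: project built, pays 7, utility 7 - 7 = 0.
Report 5: project built, pays 5, utility 7 - 5 = 2.
So reporting 5 beats truth here (2 > 0).

5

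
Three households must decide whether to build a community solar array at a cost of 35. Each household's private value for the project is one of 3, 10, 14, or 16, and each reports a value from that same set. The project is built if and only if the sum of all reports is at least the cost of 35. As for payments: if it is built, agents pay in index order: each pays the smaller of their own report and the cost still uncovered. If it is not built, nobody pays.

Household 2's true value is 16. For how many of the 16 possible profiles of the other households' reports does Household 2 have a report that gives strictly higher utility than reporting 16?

8

Others report (10, 14): truth gives 0; report 14 gives 2 > 0. Violating.
Others report (10, 16): truth gives 0; report 10 gives 6 > 0. Violating.
Others report (14, 10): truth gives 0; report 14 gives 2 > 0. Violating.
Others report (14, 14): truth gives 0; report 10 gives 6 > 0. Violating.
Others report (3, 3): truth gives 0; no alternative beats it.
Others report (3, 10): truth gives 0; no alternative beats it.
(Checking all 16 profiles: 8 have a profitable deviation, 8 do not.)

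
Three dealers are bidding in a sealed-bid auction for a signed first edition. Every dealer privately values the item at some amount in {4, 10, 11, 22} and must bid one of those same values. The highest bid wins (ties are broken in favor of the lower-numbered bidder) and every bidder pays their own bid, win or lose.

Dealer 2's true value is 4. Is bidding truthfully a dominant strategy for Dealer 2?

Yes

Check each profile of the others' bids and compare truth against every alternative bid.
Others bid (4, 22): truth gives -4, best alternative gives -10.
Others bid (10, 22): truth gives -4, best alternative gives -10.
Others bid (11, 4): truth gives -4, best alternative gives -10.
Others bid (11, 10): truth gives -4, best alternative gives -10.
Others bid (11, 11): truth gives -4, best alternative gives -10.
Others bid (11, 22): truth gives -4, best alternative gives -10.
(Remaining 10 profiles checked similarly; truth is weakly best in each.)
In every case the truthful bid is at least as good as any alternative, so it is a dominant strategy.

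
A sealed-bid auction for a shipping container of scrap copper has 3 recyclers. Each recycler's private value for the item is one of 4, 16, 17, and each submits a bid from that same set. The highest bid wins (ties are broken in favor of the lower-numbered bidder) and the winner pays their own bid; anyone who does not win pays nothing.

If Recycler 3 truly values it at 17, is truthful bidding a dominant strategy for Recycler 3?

No

Consider the case where Recycler 1 bids 4 and Recycler 2 bids 4.
Truthful bid 17: wins, pays 17, utility 17 - 17 = 0.
Bid 16 instead: wins, pays 16, utility 17 - 16 = 1.
Since 1 > 0, bidding 16 is strictly better here, so truthful bidding is not dominant.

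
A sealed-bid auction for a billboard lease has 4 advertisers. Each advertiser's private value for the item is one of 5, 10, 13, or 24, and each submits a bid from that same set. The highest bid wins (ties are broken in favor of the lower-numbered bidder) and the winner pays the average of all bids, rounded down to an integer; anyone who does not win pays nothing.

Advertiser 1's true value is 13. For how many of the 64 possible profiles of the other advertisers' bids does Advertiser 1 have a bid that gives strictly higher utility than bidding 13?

Others bid (5, 5, 5): truth gives 6; bid 5 gives 8 > 6. Violating.
Others bid (5, 5, 10): truth gives 5; bid 10 gives 6 > 5. Violating.
Others bid (5, 10, 5): truth gives 5; bid 10 gives 6 > 5. Violating.
Others bid (5, 10, 10): truth gives 4; bid 10 gives 5 > 4. Violating.
Others bid (5, 5, 13): truth gives 4; no alternative beats it.
Others bid (5, 5, 24): truth gives 0; no alternative beats it.
(Checking all 64 profiles: 7 have a profitable deviation, 57 do not.)

7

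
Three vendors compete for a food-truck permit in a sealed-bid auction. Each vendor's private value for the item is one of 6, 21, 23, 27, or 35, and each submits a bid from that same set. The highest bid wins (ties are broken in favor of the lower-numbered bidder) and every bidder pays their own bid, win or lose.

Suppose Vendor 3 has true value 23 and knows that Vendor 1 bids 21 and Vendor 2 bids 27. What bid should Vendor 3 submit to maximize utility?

Bid 6: loses but pays 6, utility -6.
Bid 21: loses but pays 21, utility -21.
Bid 23: loses but pays 23, utility -23.
Bid 27: loses but pays 27, utility -27.
Bid 35: wins, pays 35, utility 23 - 35 = -12.
The best choice is 6 with utility -6.

6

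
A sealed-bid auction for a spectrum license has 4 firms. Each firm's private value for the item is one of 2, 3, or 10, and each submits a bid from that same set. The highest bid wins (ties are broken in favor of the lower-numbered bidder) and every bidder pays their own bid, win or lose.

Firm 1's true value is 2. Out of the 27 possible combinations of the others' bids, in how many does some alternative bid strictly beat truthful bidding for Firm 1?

Others bid (2, 2, 3): truth gives -2; bid 3 gives -1 > -2. Violating.
Others bid (2, 3, 2): truth gives -2; bid 3 gives -1 > -2. Violating.
Others bid (2, 3, 3): truth gives -2; bid 3 gives -1 > -2. Violating.
Others bid (3, 2, 2): truth gives -2; bid 3 gives -1 > -2. Violating.
Others bid (2, 2, 2): truth gives 0; no alternative beats it.
Others bid (2, 2, 10): truth gives -2; no alternative beats it.
(Checking all 27 profiles: 7 have a profitable deviation, 20 do not.)

7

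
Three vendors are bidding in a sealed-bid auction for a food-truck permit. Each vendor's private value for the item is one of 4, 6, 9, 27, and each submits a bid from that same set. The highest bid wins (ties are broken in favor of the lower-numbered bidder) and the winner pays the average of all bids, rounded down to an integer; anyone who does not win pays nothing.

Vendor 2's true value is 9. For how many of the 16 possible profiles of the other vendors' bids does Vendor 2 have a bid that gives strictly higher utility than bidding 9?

2

Others bid (4, 4): truth gives 4; bid 6 gives 5 > 4. Violating.
Others bid (4, 6): truth gives 3; bid 6 gives 4 > 3. Violating.
Others bid (4, 9): truth gives 2; no alternative beats it.
Others bid (4, 27): truth gives 0; no alternative beats it.
(Checking all 16 profiles: 2 have a profitable deviation, 14 do not.)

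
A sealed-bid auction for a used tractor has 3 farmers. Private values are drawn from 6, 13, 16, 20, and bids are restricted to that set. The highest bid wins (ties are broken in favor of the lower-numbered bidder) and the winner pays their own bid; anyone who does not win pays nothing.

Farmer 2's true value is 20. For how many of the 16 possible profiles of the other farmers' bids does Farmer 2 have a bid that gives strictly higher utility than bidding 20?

Others bid (6, 6): truth gives 0; bid 13 gives 7 > 0. Violating.
Others bid (6, 13): truth gives 0; bid 13 gives 7 > 0. Violating.
Others bid (6, 16): truth gives 0; bid 16 gives 4 > 0. Violating.
Others bid (13, 6): truth gives 0; bid 16 gives 4 > 0. Violating.
Others bid (6, 20): truth gives 0; no alternative beats it.
Others bid (13, 20): truth gives 0; no alternative beats it.
(Checking all 16 profiles: 6 have a profitable deviation, 10 do not.)

6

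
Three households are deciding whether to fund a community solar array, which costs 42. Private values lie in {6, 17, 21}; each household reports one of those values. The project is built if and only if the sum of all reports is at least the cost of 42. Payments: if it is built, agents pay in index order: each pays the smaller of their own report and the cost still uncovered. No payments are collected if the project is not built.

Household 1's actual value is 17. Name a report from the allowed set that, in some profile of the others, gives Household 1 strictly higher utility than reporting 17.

Suppose Household 2 reports 17 and Household 3 reports 21.
Report 17: project built, pays 17, utility 17 - 17 = 0.
Report 6: project built, pays 6, utility 17 - 6 = 11.
So reporting 6 beats truth here (11 > 0).

6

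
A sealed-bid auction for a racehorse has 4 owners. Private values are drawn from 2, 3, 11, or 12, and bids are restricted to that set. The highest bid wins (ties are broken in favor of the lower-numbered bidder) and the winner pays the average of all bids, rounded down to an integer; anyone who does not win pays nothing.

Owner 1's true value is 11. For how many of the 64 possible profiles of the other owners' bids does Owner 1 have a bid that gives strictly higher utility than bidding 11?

Others bid (2, 2, 2): truth gives 7; bid 2 gives 9 > 7. Violating.
Others bid (2, 2, 3): truth gives 7; bid 3 gives 9 > 7. Violating.
Others bid (2, 2, 12): truth gives 0; bid 12 gives 4 > 0. Violating.
Others bid (2, 3, 2): truth gives 7; bid 3 gives 9 > 7. Violating.
Others bid (2, 2, 11): truth gives 5; no alternative beats it.
Others bid (2, 3, 11): truth gives 5; no alternative beats it.
(Checking all 64 profiles: 38 have a profitable deviation, 26 do not.)

38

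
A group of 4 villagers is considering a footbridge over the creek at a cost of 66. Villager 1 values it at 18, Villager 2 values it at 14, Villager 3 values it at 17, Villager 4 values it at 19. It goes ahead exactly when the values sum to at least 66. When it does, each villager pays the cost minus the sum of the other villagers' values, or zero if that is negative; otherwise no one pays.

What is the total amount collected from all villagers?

Total value 68 ≥ cost 66, so it is built.
Villager 1: others sum to 50; max(0, 66 - 50) = 16.
Villager 2: others sum to 54; max(0, 66 - 54) = 12.
Villager 3: others sum to 51; max(0, 66 - 51) = 15.
Villager 4: others sum to 49; max(0, 66 - 49) = 17.
Total collected = 16 + 12 + 15 + 17 = 60.

60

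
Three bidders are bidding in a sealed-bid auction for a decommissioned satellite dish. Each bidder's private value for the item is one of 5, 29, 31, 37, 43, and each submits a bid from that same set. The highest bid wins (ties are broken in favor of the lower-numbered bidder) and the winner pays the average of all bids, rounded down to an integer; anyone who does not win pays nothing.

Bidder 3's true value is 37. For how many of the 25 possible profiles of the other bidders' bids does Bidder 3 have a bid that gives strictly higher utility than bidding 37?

8

Others bid (5, 5): truth gives 22; bid 29 gives 24 > 22. Violating.
Others bid (5, 29): truth gives 14; bid 31 gives 16 > 14. Violating.
Others bid (5, 37): truth gives 0; bid 43 gives 9 > 0. Violating.
Others bid (29, 5): truth gives 14; bid 31 gives 16 > 14. Violating.
Others bid (5, 31): truth gives 13; no alternative beats it.
Others bid (5, 43): truth gives 0; no alternative beats it.
(Checking all 25 profiles: 8 have a profitable deviation, 17 do not.)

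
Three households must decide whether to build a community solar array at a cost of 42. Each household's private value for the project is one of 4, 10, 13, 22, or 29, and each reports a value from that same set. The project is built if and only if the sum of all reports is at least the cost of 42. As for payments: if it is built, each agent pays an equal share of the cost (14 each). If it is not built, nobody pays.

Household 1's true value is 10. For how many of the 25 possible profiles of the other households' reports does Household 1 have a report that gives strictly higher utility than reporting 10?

Others report (4, 29): truth gives -4; report 4 gives 0 > -4. Violating.
Others report (10, 22): truth gives -4; report 4 gives 0 > -4. Violating.
Others report (13, 22): truth gives -4; report 4 gives 0 > -4. Violating.
Others report (22, 10): truth gives -4; report 4 gives 0 > -4. Violating.
Others report (4, 4): truth gives 0; no alternative beats it.
Others report (4, 10): truth gives 0; no alternative beats it.
(Checking all 25 profiles: 6 have a profitable deviation, 19 do not.)

6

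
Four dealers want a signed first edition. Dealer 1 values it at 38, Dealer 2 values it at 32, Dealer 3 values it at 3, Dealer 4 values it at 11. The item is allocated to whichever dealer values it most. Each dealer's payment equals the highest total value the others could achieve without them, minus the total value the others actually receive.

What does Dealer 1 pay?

Dealer 1 has the highest value and receives the item.
Without Dealer 1, the item would go to the next-highest value, 32, so the others could achieve 32.
With Dealer 1 present and winning, the others receive nothing, so their total is 0.
Payment = 32 - 0 = 32.

32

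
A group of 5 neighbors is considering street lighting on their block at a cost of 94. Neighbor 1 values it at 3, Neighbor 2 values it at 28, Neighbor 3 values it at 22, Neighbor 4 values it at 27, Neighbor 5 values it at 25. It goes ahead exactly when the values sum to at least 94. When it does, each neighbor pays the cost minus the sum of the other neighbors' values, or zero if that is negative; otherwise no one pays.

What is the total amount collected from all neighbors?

Total value 105 ≥ cost 94, so it is built.
Neighbor 1: others sum to 102; max(0, 94 - 102) = 0.
Neighbor 2: others sum to 77; max(0, 94 - 77) = 17.
Neighbor 3: others sum to 83; max(0, 94 - 83) = 11.
Neighbor 4: others sum to 78; max(0, 94 - 78) = 16.
Neighbor 5: others sum to 80; max(0, 94 - 80) = 14.
Total collected = 0 + 17 + 11 + 16 + 14 = 58.

58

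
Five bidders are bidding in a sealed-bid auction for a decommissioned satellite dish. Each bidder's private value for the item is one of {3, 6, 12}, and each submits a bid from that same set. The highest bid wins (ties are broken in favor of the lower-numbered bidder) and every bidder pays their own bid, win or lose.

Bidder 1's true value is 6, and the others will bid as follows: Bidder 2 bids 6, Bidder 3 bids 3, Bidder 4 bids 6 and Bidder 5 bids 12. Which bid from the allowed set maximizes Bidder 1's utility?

3

Bid 3: loses but pays 3, utility -3.
Bid 6: loses but pays 6, utility -6.
Bid 12: wins, pays 12, utility 6 - 12 = -6.
The best choice is 3 with utility -3.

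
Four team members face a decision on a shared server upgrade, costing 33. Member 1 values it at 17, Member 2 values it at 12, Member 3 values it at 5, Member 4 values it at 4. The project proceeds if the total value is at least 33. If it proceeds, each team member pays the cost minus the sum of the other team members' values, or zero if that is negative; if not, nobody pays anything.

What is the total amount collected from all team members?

19

Total value 38 ≥ cost 33, so it is built.
Member 1: others sum to 21; max(0, 33 - 21) = 12.
Member 2: others sum to 26; max(0, 33 - 26) = 7.
Member 3: others sum to 33; max(0, 33 - 33) = 0.
Member 4: others sum to 34; max(0, 33 - 34) = 0.
Total collected = 12 + 7 + 0 + 0 = 19.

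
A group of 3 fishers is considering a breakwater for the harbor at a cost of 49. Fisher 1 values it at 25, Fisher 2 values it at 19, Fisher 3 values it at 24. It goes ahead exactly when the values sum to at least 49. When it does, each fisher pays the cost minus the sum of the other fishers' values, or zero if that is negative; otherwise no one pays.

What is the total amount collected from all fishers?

Total value 68 ≥ cost 49, so it is built.
Fisher 1: others sum to 43; max(0, 49 - 43) = 6.
Fisher 2: others sum to 49; max(0, 49 - 49) = 0.
Fisher 3: others sum to 44; max(0, 49 - 44) = 5.
Total collected = 6 + 0 + 5 = 11.

11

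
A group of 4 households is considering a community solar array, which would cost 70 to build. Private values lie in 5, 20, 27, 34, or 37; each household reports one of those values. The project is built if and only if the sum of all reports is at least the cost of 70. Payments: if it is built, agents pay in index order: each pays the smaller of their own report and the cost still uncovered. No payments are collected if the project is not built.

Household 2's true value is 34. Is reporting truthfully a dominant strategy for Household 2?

Consider the case where Household 1 reports 5, Household 3 reports 5 and Household 4 reports 34.
Truthful report 34: project built, pays 34, utility 34 - 34 = 0.
Report 27 instead: project built, pays 27, utility 34 - 27 = 7.
Since 7 > 0, reporting 27 is strictly better here, so truthful reporting is not dominant.

No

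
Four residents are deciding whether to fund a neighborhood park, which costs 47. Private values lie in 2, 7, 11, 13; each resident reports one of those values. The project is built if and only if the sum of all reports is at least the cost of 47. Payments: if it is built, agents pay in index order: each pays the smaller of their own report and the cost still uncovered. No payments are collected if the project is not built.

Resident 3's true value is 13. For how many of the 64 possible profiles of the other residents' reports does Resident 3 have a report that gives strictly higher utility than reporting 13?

4

Others report (11, 13, 13): truth gives 0; report 11 gives 2 > 0. Violating.
Others report (13, 11, 13): truth gives 0; report 11 gives 2 > 0. Violating.
Others report (13, 13, 11): truth gives 0; report 11 gives 2 > 0. Violating.
Others report (13, 13, 13): truth gives 0; report 11 gives 2 > 0. Violating.
Others report (2, 2, 2): truth gives 0; no alternative beats it.
Others report (2, 2, 7): truth gives 0; no alternative beats it.
(Checking all 64 profiles: 4 have a profitable deviation, 60 do not.)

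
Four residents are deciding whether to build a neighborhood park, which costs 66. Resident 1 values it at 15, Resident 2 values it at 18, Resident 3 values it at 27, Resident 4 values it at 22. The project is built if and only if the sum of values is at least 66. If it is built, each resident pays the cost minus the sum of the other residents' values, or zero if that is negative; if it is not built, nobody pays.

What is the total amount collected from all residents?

19

Total value 82 ≥ cost 66, so it is built.
Resident 1: others sum to 67; max(0, 66 - 67) = 0.
Resident 2: others sum to 64; max(0, 66 - 64) = 2.
Resident 3: others sum to 55; max(0, 66 - 55) = 11.
Resident 4: others sum to 60; max(0, 66 - 60) = 6.
Total collected = 0 + 2 + 11 + 6 = 19.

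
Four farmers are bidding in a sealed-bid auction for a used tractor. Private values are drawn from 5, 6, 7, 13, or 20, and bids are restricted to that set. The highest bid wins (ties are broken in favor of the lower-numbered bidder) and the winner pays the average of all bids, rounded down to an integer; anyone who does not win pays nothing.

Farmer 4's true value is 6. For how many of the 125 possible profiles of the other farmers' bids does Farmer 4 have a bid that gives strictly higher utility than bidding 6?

Others bid (5, 5, 6): truth gives 0; bid 7 gives 1 > 0. Violating.
Others bid (5, 6, 5): truth gives 0; bid 7 gives 1 > 0. Violating.
Others bid (6, 5, 5): truth gives 0; bid 7 gives 1 > 0. Violating.
Others bid (5, 5, 5): truth gives 1; no alternative beats it.
Others bid (5, 5, 7): truth gives 0; no alternative beats it.
(Checking all 125 profiles: 3 have a profitable deviation, 122 do not.)

3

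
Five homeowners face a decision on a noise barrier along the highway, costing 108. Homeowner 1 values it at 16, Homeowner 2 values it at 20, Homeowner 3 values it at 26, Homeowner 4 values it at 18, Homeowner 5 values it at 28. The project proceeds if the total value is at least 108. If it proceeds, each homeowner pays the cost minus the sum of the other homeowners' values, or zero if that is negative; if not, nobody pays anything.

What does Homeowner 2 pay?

20

Total value 108 ≥ cost 108, so the project is built.
The other homeowners' values sum to 88.
Cost minus that sum is 108 - 88 = 20.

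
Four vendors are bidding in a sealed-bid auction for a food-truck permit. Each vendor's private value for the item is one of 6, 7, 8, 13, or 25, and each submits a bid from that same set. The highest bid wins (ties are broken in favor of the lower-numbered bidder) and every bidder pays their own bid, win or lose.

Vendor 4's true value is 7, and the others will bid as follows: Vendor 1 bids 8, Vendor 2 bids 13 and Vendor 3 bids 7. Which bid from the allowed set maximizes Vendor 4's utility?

6

Bid 6: loses but pays 6, utility -6.
Bid 7: loses but pays 7, utility -7.
Bid 8: loses but pays 8, utility -8.
Bid 13: loses but pays 13, utility -13.
Bid 25: wins, pays 25, utility 7 - 25 = -18.
The best choice is 6 with utility -6.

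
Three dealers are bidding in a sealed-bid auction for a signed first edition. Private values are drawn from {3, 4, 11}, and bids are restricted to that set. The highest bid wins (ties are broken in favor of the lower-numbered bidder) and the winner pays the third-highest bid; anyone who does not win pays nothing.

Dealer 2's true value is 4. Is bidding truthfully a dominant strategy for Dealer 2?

No

Consider the case where Dealer 1 bids 3 and Dealer 3 bids 11.
Truthful bid 4: loses, pays 0, utility 0.
Bid 11 instead: wins, pays 3, utility 4 - 3 = 1.
Since 1 > 0, bidding 11 is strictly better here, so truthful bidding is not dominant.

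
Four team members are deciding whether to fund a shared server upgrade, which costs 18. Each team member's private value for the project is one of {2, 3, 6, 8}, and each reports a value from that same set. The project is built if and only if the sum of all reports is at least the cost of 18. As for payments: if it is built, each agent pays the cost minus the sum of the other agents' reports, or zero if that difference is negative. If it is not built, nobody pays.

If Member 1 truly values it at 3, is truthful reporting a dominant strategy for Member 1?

Yes

Check each profile of the others' reports and compare truth against every alternative report.
Others report (2, 8, 8): truth gives 3, best alternative gives 3.
Others report (3, 8, 8): truth gives 3, best alternative gives 3.
Others report (6, 6, 6): truth gives 3, best alternative gives 3.
Others report (6, 6, 8): truth gives 3, best alternative gives 3.
Others report (6, 8, 6): truth gives 3, best alternative gives 3.
Others report (6, 8, 8): truth gives 3, best alternative gives 3.
(Remaining 58 profiles checked similarly; truth is weakly best in each.)
In every case the truthful report is at least as good as any alternative, so it is a dominant strategy.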